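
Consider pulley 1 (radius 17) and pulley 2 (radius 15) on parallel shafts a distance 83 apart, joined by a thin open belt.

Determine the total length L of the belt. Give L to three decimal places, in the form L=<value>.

L=266.579

open belt: β = asin((r2−r1)/C) = asin(-2/83) = -1.3808°
wrap1 = π − 2β = 182.7615°
wrap2 = π + 2β = 177.2385°
tangent length = C·cosβ = 82.9759
L = r1·wrap1 + r2·wrap2 + 2·C·cosβ = 17·3.1898 + 15·3.0934 + 2·82.9759 = 266.5792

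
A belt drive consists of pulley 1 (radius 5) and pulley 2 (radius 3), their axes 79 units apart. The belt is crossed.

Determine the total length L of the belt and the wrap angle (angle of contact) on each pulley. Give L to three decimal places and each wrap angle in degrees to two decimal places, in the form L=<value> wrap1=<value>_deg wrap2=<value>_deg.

crossed belt: β = asin((r1+r2)/C) = asin(8/79) = 5.8121°
wrap1 = wrap2 = π + 2β = 191.6241°
tangent length = C·cosβ = 78.5939
L = (r1+r2)·wrap + 2·C·cosβ = 8·3.3445 + 2·78.5939 = 183.9436

L=183.944 wrap1=191.62_deg wrap2=191.62_deg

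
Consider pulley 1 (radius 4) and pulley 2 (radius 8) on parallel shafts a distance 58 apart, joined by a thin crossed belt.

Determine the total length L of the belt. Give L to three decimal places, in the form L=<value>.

crossed belt: β = asin((r1+r2)/C) = asin(12/58) = 11.9405°
wrap1 = wrap2 = π + 2β = 203.8811°
tangent length = C·cosβ = 56.7450
L = (r1+r2)·wrap + 2·C·cosβ = 12·3.5584 + 2·56.7450 = 156.1908

L=156.191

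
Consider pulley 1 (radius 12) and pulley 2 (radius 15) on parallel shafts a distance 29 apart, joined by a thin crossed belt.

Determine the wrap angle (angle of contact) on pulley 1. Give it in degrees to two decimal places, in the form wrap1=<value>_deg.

crossed belt: β = asin((r1+r2)/C) = asin(27/29) = 68.5967°
wrap1 = wrap2 = π + 2β = 317.1933°

wrap1=317.19_deg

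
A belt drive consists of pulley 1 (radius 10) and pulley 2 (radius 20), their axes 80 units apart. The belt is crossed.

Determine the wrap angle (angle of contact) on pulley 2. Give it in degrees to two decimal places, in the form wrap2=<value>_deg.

wrap2=224.05_deg

crossed belt: β = asin((r1+r2)/C) = asin(30/80) = 22.0243°
wrap1 = wrap2 = π + 2β = 224.0486°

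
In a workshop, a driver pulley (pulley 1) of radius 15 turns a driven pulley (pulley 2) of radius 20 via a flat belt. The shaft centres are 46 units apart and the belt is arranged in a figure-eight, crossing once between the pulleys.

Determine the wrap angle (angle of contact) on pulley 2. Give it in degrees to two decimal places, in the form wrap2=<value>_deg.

crossed belt: β = asin((r1+r2)/C) = asin(35/46) = 49.5409°
wrap1 = wrap2 = π + 2β = 279.0818°

wrap2=279.08_deg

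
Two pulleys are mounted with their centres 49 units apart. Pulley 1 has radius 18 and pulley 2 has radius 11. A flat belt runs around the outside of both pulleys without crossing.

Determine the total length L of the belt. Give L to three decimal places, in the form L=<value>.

L=190.108

open belt: β = asin((r2−r1)/C) = asin(-7/49) = -8.2132°
wrap1 = π − 2β = 196.4264°
wrap2 = π + 2β = 163.5736°
tangent length = C·cosβ = 48.4974
L = r1·wrap1 + r2·wrap2 + 2·C·cosβ = 18·3.4283 + 11·2.8549 + 2·48.4974 = 190.1079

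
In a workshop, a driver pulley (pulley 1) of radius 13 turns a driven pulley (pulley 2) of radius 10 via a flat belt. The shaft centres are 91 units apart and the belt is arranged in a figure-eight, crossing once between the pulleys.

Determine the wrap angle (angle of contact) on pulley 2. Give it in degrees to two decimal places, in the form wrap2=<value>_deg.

crossed belt: β = asin((r1+r2)/C) = asin(23/91) = 14.6401°
wrap1 = wrap2 = π + 2β = 209.2803°

wrap2=209.28_deg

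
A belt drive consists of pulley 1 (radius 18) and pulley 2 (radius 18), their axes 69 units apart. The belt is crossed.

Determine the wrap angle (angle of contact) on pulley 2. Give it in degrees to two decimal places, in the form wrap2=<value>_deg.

wrap2=242.90_deg

crossed belt: β = asin((r1+r2)/C) = asin(36/69) = 31.4490°
wrap1 = wrap2 = π + 2β = 242.8980°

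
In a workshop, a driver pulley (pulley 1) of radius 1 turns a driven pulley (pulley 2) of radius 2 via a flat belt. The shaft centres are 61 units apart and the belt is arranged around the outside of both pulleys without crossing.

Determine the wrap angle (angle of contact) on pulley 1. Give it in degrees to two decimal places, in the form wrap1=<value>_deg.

open belt: β = asin((r2−r1)/C) = asin(1/61) = 0.9393°
wrap1 = π − 2β = 178.1214°
wrap2 = π + 2β = 181.8786°

wrap1=178.12_deg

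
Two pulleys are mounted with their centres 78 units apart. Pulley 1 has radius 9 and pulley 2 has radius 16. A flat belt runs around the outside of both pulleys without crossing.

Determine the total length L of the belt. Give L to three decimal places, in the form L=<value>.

open belt: β = asin((r2−r1)/C) = asin(7/78) = 5.1489°
wrap1 = π − 2β = 169.7023°
wrap2 = π + 2β = 190.2977°
tangent length = C·cosβ = 77.6853
L = r1·wrap1 + r2·wrap2 + 2·C·cosβ = 9·2.9619 + 16·3.3213 + 2·77.6853 = 235.1684

L=235.168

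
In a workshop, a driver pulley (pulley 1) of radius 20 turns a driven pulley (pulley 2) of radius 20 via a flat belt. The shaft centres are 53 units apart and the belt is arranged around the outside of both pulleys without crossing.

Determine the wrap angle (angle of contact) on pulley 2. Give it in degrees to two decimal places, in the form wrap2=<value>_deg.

open belt: β = asin((r2−r1)/C) = asin(0/53) = 0.0000°
wrap1 = π − 2β = 180.0000°
wrap2 = π + 2β = 180.0000°

wrap2=180.00_deg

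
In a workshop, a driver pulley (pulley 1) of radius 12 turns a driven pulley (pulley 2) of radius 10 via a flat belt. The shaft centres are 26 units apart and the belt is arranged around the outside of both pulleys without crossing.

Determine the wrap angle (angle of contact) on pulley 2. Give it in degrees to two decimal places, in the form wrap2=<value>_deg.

open belt: β = asin((r2−r1)/C) = asin(-2/26) = -4.4117°
wrap1 = π − 2β = 188.8235°
wrap2 = π + 2β = 171.1765°

wrap2=171.18_deg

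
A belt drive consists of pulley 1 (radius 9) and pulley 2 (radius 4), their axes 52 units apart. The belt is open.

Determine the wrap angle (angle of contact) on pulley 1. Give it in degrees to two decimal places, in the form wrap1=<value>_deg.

open belt: β = asin((r2−r1)/C) = asin(-5/52) = -5.5177°
wrap1 = π − 2β = 191.0355°
wrap2 = π + 2β = 168.9645°

wrap1=191.04_deg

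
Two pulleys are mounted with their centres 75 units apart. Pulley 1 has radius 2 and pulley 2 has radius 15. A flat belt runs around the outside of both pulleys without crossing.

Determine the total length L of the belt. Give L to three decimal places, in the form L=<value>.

L=205.666

open belt: β = asin((r2−r1)/C) = asin(13/75) = 9.9817°
wrap1 = π − 2β = 160.0366°
wrap2 = π + 2β = 199.9634°
tangent length = C·cosβ = 73.8647
L = r1·wrap1 + r2·wrap2 + 2·C·cosβ = 2·2.7932 + 15·3.4900 + 2·73.8647 = 205.6661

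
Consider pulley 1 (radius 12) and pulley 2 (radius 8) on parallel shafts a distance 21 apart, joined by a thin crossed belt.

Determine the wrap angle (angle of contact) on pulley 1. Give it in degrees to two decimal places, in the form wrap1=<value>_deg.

wrap1=324.49_deg

crossed belt: β = asin((r1+r2)/C) = asin(20/21) = 72.2472°
wrap1 = wrap2 = π + 2β = 324.4944°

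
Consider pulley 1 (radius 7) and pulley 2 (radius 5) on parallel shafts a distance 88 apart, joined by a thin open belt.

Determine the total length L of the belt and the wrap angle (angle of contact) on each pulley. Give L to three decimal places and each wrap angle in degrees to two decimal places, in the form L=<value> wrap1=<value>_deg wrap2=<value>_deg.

open belt: β = asin((r2−r1)/C) = asin(-2/88) = -1.3023°
wrap1 = π − 2β = 182.6046°
wrap2 = π + 2β = 177.3954°
tangent length = C·cosβ = 87.9773
L = r1·wrap1 + r2·wrap2 + 2·C·cosβ = 7·3.1871 + 5·3.0961 + 2·87.9773 = 213.7446

L=213.745 wrap1=182.60_deg wrap2=177.40_deg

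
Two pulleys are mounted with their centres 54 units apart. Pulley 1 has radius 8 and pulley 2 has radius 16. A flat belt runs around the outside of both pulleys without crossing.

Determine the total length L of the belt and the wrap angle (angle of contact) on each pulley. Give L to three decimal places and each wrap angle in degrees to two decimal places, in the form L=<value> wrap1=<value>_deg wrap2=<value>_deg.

L=184.586 wrap1=162.96_deg wrap2=197.04_deg

open belt: β = asin((r2−r1)/C) = asin(8/54) = 8.5196°
wrap1 = π − 2β = 162.9608°
wrap2 = π + 2β = 197.0392°
tangent length = C·cosβ = 53.4041
L = r1·wrap1 + r2·wrap2 + 2·C·cosβ = 8·2.8442 + 16·3.4390 + 2·53.4041 = 184.5856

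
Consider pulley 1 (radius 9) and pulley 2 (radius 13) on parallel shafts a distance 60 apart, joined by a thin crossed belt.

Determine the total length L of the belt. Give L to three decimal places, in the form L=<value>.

crossed belt: β = asin((r1+r2)/C) = asin(22/60) = 21.5102°
wrap1 = wrap2 = π + 2β = 223.0204°
tangent length = C·cosβ = 55.8211
L = (r1+r2)·wrap + 2·C·cosβ = 22·3.8924 + 2·55.8211 = 197.2760

L=197.276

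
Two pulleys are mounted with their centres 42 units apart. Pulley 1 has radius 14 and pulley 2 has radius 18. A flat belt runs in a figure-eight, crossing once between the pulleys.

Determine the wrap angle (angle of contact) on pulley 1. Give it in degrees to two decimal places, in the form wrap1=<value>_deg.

wrap1=279.26_deg

crossed belt: β = asin((r1+r2)/C) = asin(32/42) = 49.6324°
wrap1 = wrap2 = π + 2β = 279.2648°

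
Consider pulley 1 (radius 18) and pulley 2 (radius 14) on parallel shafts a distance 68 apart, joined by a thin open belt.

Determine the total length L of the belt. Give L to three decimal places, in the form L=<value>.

open belt: β = asin((r2−r1)/C) = asin(-4/68) = -3.3723°
wrap1 = π − 2β = 186.7446°
wrap2 = π + 2β = 173.2554°
tangent length = C·cosβ = 67.8823
L = r1·wrap1 + r2·wrap2 + 2·C·cosβ = 18·3.2593 + 14·3.0239 + 2·67.8823 = 236.7663

L=236.766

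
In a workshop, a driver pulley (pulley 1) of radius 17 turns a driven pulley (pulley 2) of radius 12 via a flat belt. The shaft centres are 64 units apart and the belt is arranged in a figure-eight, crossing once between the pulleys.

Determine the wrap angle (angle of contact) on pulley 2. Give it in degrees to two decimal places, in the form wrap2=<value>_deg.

crossed belt: β = asin((r1+r2)/C) = asin(29/64) = 26.9444°
wrap1 = wrap2 = π + 2β = 233.8887°

wrap2=233.89_deg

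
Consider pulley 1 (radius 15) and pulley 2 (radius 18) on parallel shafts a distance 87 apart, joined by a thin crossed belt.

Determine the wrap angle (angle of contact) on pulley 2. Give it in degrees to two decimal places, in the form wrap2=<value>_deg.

wrap2=224.58_deg

crossed belt: β = asin((r1+r2)/C) = asin(33/87) = 22.2910°
wrap1 = wrap2 = π + 2β = 224.5819°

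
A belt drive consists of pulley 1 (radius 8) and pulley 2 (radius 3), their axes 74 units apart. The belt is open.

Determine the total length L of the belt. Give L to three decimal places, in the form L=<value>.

open belt: β = asin((r2−r1)/C) = asin(-5/74) = -3.8743°
wrap1 = π − 2β = 187.7486°
wrap2 = π + 2β = 172.2514°
tangent length = C·cosβ = 73.8309
L = r1·wrap1 + r2·wrap2 + 2·C·cosβ = 8·3.2768 + 3·3.0064 + 2·73.8309 = 182.8955

L=182.895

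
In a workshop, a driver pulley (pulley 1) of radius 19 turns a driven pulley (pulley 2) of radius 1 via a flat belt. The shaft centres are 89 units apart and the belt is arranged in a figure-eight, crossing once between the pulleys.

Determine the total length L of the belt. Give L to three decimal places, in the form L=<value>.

L=245.345

crossed belt: β = asin((r1+r2)/C) = asin(20/89) = 12.9864°
wrap1 = wrap2 = π + 2β = 205.9727°
tangent length = C·cosβ = 86.7237
L = (r1+r2)·wrap + 2·C·cosβ = 20·3.5949 + 2·86.7237 = 245.3454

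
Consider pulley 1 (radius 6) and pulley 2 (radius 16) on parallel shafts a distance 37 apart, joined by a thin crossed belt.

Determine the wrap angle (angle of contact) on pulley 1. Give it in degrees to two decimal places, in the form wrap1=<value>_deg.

wrap1=252.97_deg

crossed belt: β = asin((r1+r2)/C) = asin(22/37) = 36.4837°
wrap1 = wrap2 = π + 2β = 252.9675°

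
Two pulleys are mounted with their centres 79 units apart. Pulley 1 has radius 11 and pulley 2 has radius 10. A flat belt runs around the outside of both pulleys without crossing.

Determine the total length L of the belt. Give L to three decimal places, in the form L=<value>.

open belt: β = asin((r2−r1)/C) = asin(-1/79) = -0.7253°
wrap1 = π − 2β = 181.4506°
wrap2 = π + 2β = 178.5494°
tangent length = C·cosβ = 78.9937
L = r1·wrap1 + r2·wrap2 + 2·C·cosβ = 11·3.1669 + 10·3.1163 + 2·78.9937 = 223.9861

L=223.986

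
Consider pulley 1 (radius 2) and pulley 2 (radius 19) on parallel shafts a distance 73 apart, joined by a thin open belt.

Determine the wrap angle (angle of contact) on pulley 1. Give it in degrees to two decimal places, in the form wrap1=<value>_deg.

open belt: β = asin((r2−r1)/C) = asin(17/73) = 13.4665°
wrap1 = π − 2β = 153.0670°
wrap2 = π + 2β = 206.9330°

wrap1=153.07_deg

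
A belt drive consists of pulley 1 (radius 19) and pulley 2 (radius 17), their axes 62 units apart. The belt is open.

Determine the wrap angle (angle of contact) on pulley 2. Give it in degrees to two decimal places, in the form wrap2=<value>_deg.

open belt: β = asin((r2−r1)/C) = asin(-2/62) = -1.8486°
wrap1 = π − 2β = 183.6971°
wrap2 = π + 2β = 176.3029°

wrap2=176.30_deg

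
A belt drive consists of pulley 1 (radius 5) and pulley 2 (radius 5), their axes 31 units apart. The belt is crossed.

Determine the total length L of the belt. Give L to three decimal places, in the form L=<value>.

L=96.671

crossed belt: β = asin((r1+r2)/C) = asin(10/31) = 18.8191°
wrap1 = wrap2 = π + 2β = 217.6381°
tangent length = C·cosβ = 29.3428
L = (r1+r2)·wrap + 2·C·cosβ = 10·3.7985 + 2·29.3428 = 96.6706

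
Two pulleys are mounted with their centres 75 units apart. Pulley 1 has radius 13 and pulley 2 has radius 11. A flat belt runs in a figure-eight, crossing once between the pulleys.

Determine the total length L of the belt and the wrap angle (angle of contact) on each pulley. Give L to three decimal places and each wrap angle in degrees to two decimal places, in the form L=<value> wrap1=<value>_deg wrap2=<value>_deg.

L=233.146 wrap1=217.33_deg wrap2=217.33_deg

crossed belt: β = asin((r1+r2)/C) = asin(24/75) = 18.6629°
wrap1 = wrap2 = π + 2β = 217.3258°
tangent length = C·cosβ = 71.0563
L = (r1+r2)·wrap + 2·C·cosβ = 24·3.7931 + 2·71.0563 = 233.1459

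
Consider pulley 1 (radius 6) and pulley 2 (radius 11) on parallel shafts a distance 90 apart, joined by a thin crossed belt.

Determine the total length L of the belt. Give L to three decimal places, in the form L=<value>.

crossed belt: β = asin((r1+r2)/C) = asin(17/90) = 10.8879°
wrap1 = wrap2 = π + 2β = 201.7759°
tangent length = C·cosβ = 88.3799
L = (r1+r2)·wrap + 2·C·cosβ = 17·3.5217 + 2·88.3799 = 236.6278

L=236.628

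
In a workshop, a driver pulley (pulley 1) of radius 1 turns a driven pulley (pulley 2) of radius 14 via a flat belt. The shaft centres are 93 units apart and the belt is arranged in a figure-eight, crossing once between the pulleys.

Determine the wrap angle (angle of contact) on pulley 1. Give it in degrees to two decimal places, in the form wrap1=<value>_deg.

crossed belt: β = asin((r1+r2)/C) = asin(15/93) = 9.2818°
wrap1 = wrap2 = π + 2β = 198.5636°

wrap1=198.56_deg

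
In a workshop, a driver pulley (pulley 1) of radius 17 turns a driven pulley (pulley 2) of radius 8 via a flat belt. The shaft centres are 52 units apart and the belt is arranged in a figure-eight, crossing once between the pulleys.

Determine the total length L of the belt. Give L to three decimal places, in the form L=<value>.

L=194.809

crossed belt: β = asin((r1+r2)/C) = asin(25/52) = 28.7357°
wrap1 = wrap2 = π + 2β = 237.4713°
tangent length = C·cosβ = 45.5961
L = (r1+r2)·wrap + 2·C·cosβ = 25·4.1447 + 2·45.5961 = 194.8085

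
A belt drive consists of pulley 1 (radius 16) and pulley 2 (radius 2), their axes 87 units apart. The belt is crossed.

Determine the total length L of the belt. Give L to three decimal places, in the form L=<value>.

L=234.286

crossed belt: β = asin((r1+r2)/C) = asin(18/87) = 11.9405°
wrap1 = wrap2 = π + 2β = 203.8811°
tangent length = C·cosβ = 85.1176
L = (r1+r2)·wrap + 2·C·cosβ = 18·3.5584 + 2·85.1176 = 234.2863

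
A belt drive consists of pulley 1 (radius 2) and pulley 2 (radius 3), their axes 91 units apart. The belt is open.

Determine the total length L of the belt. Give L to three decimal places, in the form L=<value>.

open belt: β = asin((r2−r1)/C) = asin(1/91) = 0.6296°
wrap1 = π − 2β = 178.7407°
wrap2 = π + 2β = 181.2593°
tangent length = C·cosβ = 90.9945
L = r1·wrap1 + r2·wrap2 + 2·C·cosβ = 2·3.1196 + 3·3.1636 + 2·90.9945 = 197.7190

L=197.719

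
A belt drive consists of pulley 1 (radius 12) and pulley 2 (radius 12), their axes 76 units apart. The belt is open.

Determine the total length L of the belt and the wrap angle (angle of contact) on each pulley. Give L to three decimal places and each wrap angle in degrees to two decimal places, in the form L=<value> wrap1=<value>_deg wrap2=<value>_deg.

open belt: β = asin((r2−r1)/C) = asin(0/76) = 0.0000°
wrap1 = π − 2β = 180.0000°
wrap2 = π + 2β = 180.0000°
tangent length = C·cosβ = 76.0000
L = r1·wrap1 + r2·wrap2 + 2·C·cosβ = 12·3.1416 + 12·3.1416 + 2·76.0000 = 227.3982

L=227.398 wrap1=180.00_deg wrap2=180.00_deg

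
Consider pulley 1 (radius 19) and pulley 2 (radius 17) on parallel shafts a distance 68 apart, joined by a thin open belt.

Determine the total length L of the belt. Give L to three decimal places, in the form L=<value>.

open belt: β = asin((r2−r1)/C) = asin(-2/68) = -1.6854°
wrap1 = π − 2β = 183.3708°
wrap2 = π + 2β = 176.6292°
tangent length = C·cosβ = 67.9706
L = r1·wrap1 + r2·wrap2 + 2·C·cosβ = 19·3.2004 + 17·3.0828 + 2·67.9706 = 249.1562

L=249.156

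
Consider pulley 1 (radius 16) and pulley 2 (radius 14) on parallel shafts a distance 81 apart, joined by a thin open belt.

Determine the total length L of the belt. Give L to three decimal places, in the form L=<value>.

L=256.297

open belt: β = asin((r2−r1)/C) = asin(-2/81) = -1.4149°
wrap1 = π − 2β = 182.8297°
wrap2 = π + 2β = 177.1703°
tangent length = C·cosβ = 80.9753
L = r1·wrap1 + r2·wrap2 + 2·C·cosβ = 16·3.1910 + 14·3.0922 + 2·80.9753 = 256.2972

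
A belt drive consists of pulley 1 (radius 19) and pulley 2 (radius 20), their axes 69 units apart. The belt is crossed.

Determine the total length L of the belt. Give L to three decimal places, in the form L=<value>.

crossed belt: β = asin((r1+r2)/C) = asin(39/69) = 34.4174°
wrap1 = wrap2 = π + 2β = 248.8348°
tangent length = C·cosβ = 56.9210
L = (r1+r2)·wrap + 2·C·cosβ = 39·4.3430 + 2·56.9210 = 283.2185

L=283.218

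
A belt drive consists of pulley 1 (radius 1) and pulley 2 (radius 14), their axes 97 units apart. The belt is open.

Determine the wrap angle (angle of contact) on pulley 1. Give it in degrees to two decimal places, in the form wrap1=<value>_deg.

open belt: β = asin((r2−r1)/C) = asin(13/97) = 7.7020°
wrap1 = π − 2β = 164.5960°
wrap2 = π + 2β = 195.4040°

wrap1=164.60_deg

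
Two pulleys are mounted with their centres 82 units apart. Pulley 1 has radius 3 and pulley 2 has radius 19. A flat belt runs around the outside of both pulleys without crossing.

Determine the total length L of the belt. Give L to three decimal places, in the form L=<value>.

open belt: β = asin((r2−r1)/C) = asin(16/82) = 11.2518°
wrap1 = π − 2β = 157.4963°
wrap2 = π + 2β = 202.5037°
tangent length = C·cosβ = 80.4239
L = r1·wrap1 + r2·wrap2 + 2·C·cosβ = 3·2.7488 + 19·3.5344 + 2·80.4239 = 236.2470

L=236.247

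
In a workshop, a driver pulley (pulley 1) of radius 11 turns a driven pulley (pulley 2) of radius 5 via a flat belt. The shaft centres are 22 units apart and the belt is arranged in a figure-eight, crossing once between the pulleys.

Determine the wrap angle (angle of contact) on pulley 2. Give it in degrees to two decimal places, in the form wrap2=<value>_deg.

wrap2=273.32_deg

crossed belt: β = asin((r1+r2)/C) = asin(16/22) = 46.6582°
wrap1 = wrap2 = π + 2β = 273.3165°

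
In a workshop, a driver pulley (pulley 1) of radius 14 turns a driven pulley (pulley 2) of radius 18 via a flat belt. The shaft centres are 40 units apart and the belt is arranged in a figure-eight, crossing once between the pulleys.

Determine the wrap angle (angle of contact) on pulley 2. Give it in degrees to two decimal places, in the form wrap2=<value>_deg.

crossed belt: β = asin((r1+r2)/C) = asin(32/40) = 53.1301°
wrap1 = wrap2 = π + 2β = 286.2602°

wrap2=286.26_deg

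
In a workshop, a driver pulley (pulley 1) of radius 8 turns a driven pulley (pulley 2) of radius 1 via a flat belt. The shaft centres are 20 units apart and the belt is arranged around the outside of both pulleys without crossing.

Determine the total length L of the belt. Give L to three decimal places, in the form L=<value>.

open belt: β = asin((r2−r1)/C) = asin(-7/20) = -20.4873°
wrap1 = π − 2β = 220.9746°
wrap2 = π + 2β = 139.0254°
tangent length = C·cosβ = 18.7350
L = r1·wrap1 + r2·wrap2 + 2·C·cosβ = 8·3.8567 + 1·2.4265 + 2·18.7350 = 70.7503

L=70.750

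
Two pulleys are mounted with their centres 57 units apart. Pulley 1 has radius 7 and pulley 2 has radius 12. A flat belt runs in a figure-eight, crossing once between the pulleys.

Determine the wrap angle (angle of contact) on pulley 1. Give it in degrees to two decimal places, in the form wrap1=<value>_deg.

crossed belt: β = asin((r1+r2)/C) = asin(19/57) = 19.4712°
wrap1 = wrap2 = π + 2β = 218.9424°

wrap1=218.94_deg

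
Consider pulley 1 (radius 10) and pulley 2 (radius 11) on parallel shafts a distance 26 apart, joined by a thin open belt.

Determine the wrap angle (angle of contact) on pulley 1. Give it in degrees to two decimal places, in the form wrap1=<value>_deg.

open belt: β = asin((r2−r1)/C) = asin(1/26) = 2.2042°
wrap1 = π − 2β = 175.5915°
wrap2 = π + 2β = 184.4085°

wrap1=175.59_deg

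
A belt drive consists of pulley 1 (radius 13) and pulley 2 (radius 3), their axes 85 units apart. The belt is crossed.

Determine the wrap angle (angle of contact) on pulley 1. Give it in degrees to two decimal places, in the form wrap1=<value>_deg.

crossed belt: β = asin((r1+r2)/C) = asin(16/85) = 10.8498°
wrap1 = wrap2 = π + 2β = 201.6996°

wrap1=201.70_deg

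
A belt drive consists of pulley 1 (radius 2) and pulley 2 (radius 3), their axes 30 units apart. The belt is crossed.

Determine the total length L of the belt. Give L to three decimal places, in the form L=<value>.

crossed belt: β = asin((r1+r2)/C) = asin(5/30) = 9.5941°
wrap1 = wrap2 = π + 2β = 199.1881°
tangent length = C·cosβ = 29.5804
L = (r1+r2)·wrap + 2·C·cosβ = 5·3.4765 + 2·29.5804 = 76.5432

L=76.543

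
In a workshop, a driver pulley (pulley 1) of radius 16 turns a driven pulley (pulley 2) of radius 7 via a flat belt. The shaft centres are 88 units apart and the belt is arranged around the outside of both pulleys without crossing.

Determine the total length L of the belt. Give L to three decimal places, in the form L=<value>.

L=249.178

open belt: β = asin((r2−r1)/C) = asin(-9/88) = -5.8701°
wrap1 = π − 2β = 191.7401°
wrap2 = π + 2β = 168.2599°
tangent length = C·cosβ = 87.5386
L = r1·wrap1 + r2·wrap2 + 2·C·cosβ = 16·3.3465 + 7·2.9367 + 2·87.5386 = 249.1779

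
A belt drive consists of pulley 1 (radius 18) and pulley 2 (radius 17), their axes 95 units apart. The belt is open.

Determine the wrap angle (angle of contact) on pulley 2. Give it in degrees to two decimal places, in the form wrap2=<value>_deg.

open belt: β = asin((r2−r1)/C) = asin(-1/95) = -0.6031°
wrap1 = π − 2β = 181.2062°
wrap2 = π + 2β = 178.7938°

wrap2=178.79_deg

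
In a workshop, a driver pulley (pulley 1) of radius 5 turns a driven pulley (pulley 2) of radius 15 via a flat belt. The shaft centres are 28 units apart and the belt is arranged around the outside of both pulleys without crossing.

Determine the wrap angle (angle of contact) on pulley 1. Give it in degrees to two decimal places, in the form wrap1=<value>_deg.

open belt: β = asin((r2−r1)/C) = asin(10/28) = 20.9248°
wrap1 = π − 2β = 138.1503°
wrap2 = π + 2β = 221.8497°

wrap1=138.15_deg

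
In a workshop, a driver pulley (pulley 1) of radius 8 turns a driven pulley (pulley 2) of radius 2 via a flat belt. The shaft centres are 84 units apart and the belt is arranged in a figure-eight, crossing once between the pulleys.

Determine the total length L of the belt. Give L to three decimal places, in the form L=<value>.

crossed belt: β = asin((r1+r2)/C) = asin(10/84) = 6.8371°
wrap1 = wrap2 = π + 2β = 193.6743°
tangent length = C·cosβ = 83.4026
L = (r1+r2)·wrap + 2·C·cosβ = 10·3.3803 + 2·83.4026 = 200.6078

L=200.608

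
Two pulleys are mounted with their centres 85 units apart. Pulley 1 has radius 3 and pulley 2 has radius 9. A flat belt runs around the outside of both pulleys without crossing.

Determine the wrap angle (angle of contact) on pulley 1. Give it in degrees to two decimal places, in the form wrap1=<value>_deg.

open belt: β = asin((r2−r1)/C) = asin(6/85) = 4.0478°
wrap1 = π − 2β = 171.9045°
wrap2 = π + 2β = 188.0955°

wrap1=171.90_deg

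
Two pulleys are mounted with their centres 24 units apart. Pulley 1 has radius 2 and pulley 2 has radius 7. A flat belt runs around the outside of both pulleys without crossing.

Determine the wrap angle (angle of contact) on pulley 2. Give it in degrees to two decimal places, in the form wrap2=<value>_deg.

wrap2=204.05_deg

open belt: β = asin((r2−r1)/C) = asin(5/24) = 12.0247°
wrap1 = π − 2β = 155.9506°
wrap2 = π + 2β = 204.0494°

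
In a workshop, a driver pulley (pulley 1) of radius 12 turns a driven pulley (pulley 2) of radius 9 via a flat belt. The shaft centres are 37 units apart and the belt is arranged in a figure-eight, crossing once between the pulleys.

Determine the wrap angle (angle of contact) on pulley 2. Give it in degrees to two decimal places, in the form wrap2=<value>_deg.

crossed belt: β = asin((r1+r2)/C) = asin(21/37) = 34.5808°
wrap1 = wrap2 = π + 2β = 249.1616°

wrap2=249.16_deg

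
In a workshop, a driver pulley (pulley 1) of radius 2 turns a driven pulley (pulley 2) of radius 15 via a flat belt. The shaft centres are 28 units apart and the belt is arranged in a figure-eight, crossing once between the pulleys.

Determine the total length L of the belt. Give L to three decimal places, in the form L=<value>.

crossed belt: β = asin((r1+r2)/C) = asin(17/28) = 37.3832°
wrap1 = wrap2 = π + 2β = 254.7664°
tangent length = C·cosβ = 22.2486
L = (r1+r2)·wrap + 2·C·cosβ = 17·4.4465 + 2·22.2486 = 120.0879

L=120.088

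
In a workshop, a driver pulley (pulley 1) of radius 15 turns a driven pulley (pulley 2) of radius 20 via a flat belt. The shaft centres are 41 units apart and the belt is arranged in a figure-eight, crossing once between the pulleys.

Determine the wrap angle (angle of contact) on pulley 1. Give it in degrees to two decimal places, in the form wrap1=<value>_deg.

wrap1=297.22_deg

crossed belt: β = asin((r1+r2)/C) = asin(35/41) = 58.6119°
wrap1 = wrap2 = π + 2β = 297.2237°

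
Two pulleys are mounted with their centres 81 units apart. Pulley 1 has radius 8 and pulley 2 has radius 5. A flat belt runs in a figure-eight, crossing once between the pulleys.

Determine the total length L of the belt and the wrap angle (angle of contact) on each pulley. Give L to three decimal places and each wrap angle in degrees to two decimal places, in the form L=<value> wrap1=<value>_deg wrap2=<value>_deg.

crossed belt: β = asin((r1+r2)/C) = asin(13/81) = 9.2356°
wrap1 = wrap2 = π + 2β = 198.4711°
tangent length = C·cosβ = 79.9500
L = (r1+r2)·wrap + 2·C·cosβ = 13·3.4640 + 2·79.9500 = 204.9316

L=204.932 wrap1=198.47_deg wrap2=198.47_deg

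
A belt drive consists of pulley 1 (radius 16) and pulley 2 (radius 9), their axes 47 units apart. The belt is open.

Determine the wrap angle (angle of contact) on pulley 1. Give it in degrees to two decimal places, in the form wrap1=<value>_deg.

wrap1=197.13_deg

open belt: β = asin((r2−r1)/C) = asin(-7/47) = -8.5653°
wrap1 = π − 2β = 197.1306°
wrap2 = π + 2β = 162.8694°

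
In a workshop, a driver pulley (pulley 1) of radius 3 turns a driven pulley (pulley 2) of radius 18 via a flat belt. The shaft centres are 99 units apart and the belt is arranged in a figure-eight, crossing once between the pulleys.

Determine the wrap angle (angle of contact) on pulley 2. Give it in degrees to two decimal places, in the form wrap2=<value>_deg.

crossed belt: β = asin((r1+r2)/C) = asin(21/99) = 12.2467°
wrap1 = wrap2 = π + 2β = 204.4934°

wrap2=204.49_deg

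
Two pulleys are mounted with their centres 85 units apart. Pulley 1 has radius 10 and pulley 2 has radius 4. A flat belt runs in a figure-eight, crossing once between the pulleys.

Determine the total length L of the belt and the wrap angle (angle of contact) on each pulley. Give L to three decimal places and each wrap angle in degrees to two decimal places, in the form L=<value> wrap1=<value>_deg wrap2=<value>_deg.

crossed belt: β = asin((r1+r2)/C) = asin(14/85) = 9.4801°
wrap1 = wrap2 = π + 2β = 198.9603°
tangent length = C·cosβ = 83.8391
L = (r1+r2)·wrap + 2·C·cosβ = 14·3.4725 + 2·83.8391 = 216.2934

L=216.293 wrap1=198.96_deg wrap2=198.96_deg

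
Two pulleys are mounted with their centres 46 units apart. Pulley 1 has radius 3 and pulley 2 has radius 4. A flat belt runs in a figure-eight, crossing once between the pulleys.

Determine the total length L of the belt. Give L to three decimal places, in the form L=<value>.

crossed belt: β = asin((r1+r2)/C) = asin(7/46) = 8.7529°
wrap1 = wrap2 = π + 2β = 197.5059°
tangent length = C·cosβ = 45.4643
L = (r1+r2)·wrap + 2·C·cosβ = 7·3.4471 + 2·45.4643 = 115.0584

L=115.058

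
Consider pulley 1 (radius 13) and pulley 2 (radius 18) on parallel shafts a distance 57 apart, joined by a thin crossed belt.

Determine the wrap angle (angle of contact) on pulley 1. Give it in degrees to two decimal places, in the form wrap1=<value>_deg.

crossed belt: β = asin((r1+r2)/C) = asin(31/57) = 32.9468°
wrap1 = wrap2 = π + 2β = 245.8935°

wrap1=245.89_deg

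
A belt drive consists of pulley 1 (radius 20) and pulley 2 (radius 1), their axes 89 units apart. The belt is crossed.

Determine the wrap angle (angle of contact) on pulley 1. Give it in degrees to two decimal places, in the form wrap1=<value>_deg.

crossed belt: β = asin((r1+r2)/C) = asin(21/89) = 13.6479°
wrap1 = wrap2 = π + 2β = 207.2959°

wrap1=207.30_deg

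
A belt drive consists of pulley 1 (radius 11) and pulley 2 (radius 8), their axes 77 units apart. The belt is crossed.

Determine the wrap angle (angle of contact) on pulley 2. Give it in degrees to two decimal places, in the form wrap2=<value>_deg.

wrap2=208.57_deg

crossed belt: β = asin((r1+r2)/C) = asin(19/77) = 14.2855°
wrap1 = wrap2 = π + 2β = 208.5709°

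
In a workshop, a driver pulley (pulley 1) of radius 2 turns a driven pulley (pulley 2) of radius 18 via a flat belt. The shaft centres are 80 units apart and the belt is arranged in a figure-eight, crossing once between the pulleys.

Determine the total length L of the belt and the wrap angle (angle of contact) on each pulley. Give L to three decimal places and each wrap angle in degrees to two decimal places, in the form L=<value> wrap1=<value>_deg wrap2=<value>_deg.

L=227.858 wrap1=208.96_deg wrap2=208.96_deg

crossed belt: β = asin((r1+r2)/C) = asin(20/80) = 14.4775°
wrap1 = wrap2 = π + 2β = 208.9550°
tangent length = C·cosβ = 77.4597
L = (r1+r2)·wrap + 2·C·cosβ = 20·3.6470 + 2·77.4597 = 227.8584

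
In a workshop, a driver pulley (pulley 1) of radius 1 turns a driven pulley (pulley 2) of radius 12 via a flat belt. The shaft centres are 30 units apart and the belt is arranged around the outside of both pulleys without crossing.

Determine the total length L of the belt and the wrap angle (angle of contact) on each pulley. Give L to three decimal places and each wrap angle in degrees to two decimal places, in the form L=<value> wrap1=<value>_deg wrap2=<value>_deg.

L=104.921 wrap1=136.98_deg wrap2=223.02_deg

open belt: β = asin((r2−r1)/C) = asin(11/30) = 21.5102°
wrap1 = π − 2β = 136.9796°
wrap2 = π + 2β = 223.0204°
tangent length = C·cosβ = 27.9106
L = r1·wrap1 + r2·wrap2 + 2·C·cosβ = 1·2.3907 + 12·3.8924 + 2·27.9106 = 104.9212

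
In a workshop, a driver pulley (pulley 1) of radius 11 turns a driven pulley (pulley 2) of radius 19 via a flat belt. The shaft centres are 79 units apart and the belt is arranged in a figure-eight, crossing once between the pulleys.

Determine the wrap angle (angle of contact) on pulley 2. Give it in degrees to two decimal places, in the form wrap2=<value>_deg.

wrap2=224.64_deg

crossed belt: β = asin((r1+r2)/C) = asin(30/79) = 22.3180°
wrap1 = wrap2 = π + 2β = 224.6360°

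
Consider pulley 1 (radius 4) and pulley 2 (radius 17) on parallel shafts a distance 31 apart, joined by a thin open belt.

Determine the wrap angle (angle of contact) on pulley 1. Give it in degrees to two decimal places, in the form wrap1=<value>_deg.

wrap1=130.41_deg

open belt: β = asin((r2−r1)/C) = asin(13/31) = 24.7939°
wrap1 = π − 2β = 130.4123°
wrap2 = π + 2β = 229.5877°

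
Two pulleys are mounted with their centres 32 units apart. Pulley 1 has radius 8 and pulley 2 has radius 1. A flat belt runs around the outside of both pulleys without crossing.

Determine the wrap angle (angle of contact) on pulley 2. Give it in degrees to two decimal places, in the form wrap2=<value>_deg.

open belt: β = asin((r2−r1)/C) = asin(-7/32) = -12.6356°
wrap1 = π − 2β = 205.2713°
wrap2 = π + 2β = 154.7287°

wrap2=154.73_deg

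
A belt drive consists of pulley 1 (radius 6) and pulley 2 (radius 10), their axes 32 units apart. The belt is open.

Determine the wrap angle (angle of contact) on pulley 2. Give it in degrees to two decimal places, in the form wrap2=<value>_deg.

wrap2=194.36_deg

open belt: β = asin((r2−r1)/C) = asin(4/32) = 7.1808°
wrap1 = π − 2β = 165.6385°
wrap2 = π + 2β = 194.3615°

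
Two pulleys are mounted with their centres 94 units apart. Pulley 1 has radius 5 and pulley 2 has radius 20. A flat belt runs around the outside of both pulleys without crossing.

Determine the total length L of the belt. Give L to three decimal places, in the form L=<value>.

open belt: β = asin((r2−r1)/C) = asin(15/94) = 9.1822°
wrap1 = π − 2β = 161.6356°
wrap2 = π + 2β = 198.3644°
tangent length = C·cosβ = 92.7955
L = r1·wrap1 + r2·wrap2 + 2·C·cosβ = 5·2.8211 + 20·3.4621 + 2·92.7955 = 268.9386

L=268.939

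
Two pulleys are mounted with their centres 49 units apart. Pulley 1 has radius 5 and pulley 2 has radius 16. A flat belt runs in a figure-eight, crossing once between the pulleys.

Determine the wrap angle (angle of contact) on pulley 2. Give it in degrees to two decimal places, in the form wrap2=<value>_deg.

crossed belt: β = asin((r1+r2)/C) = asin(21/49) = 25.3769°
wrap1 = wrap2 = π + 2β = 230.7539°

wrap2=230.75_deg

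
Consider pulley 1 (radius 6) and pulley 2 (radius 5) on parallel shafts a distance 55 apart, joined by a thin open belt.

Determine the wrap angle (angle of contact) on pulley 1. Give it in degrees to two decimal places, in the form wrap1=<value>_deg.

open belt: β = asin((r2−r1)/C) = asin(-1/55) = -1.0418°
wrap1 = π − 2β = 182.0836°
wrap2 = π + 2β = 177.9164°

wrap1=182.08_deg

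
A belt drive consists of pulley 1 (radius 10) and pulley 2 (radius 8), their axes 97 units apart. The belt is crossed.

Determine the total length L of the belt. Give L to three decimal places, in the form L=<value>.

crossed belt: β = asin((r1+r2)/C) = asin(18/97) = 10.6942°
wrap1 = wrap2 = π + 2β = 201.3884°
tangent length = C·cosβ = 95.3153
L = (r1+r2)·wrap + 2·C·cosβ = 18·3.5149 + 2·95.3153 = 253.8986

L=253.899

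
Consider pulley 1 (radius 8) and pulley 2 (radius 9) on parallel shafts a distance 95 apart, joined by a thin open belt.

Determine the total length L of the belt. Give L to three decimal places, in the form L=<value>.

open belt: β = asin((r2−r1)/C) = asin(1/95) = 0.6031°
wrap1 = π − 2β = 178.7938°
wrap2 = π + 2β = 181.2062°
tangent length = C·cosβ = 94.9947
L = r1·wrap1 + r2·wrap2 + 2·C·cosβ = 8·3.1205 + 9·3.1626 + 2·94.9947 = 243.4176

L=243.418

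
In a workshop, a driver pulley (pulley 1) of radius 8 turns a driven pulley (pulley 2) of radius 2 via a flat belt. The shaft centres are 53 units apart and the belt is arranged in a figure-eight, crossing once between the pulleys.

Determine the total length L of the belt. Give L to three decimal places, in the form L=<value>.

crossed belt: β = asin((r1+r2)/C) = asin(10/53) = 10.8757°
wrap1 = wrap2 = π + 2β = 201.7514°
tangent length = C·cosβ = 52.0481
L = (r1+r2)·wrap + 2·C·cosβ = 10·3.5212 + 2·52.0481 = 139.3084

L=139.308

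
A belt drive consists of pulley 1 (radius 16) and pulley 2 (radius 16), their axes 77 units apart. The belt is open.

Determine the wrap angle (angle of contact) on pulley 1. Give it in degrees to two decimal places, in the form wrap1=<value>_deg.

open belt: β = asin((r2−r1)/C) = asin(0/77) = 0.0000°
wrap1 = π − 2β = 180.0000°
wrap2 = π + 2β = 180.0000°

wrap1=180.00_deg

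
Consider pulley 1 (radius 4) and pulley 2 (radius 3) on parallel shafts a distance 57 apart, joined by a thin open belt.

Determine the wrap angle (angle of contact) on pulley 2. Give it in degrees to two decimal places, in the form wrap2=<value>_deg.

open belt: β = asin((r2−r1)/C) = asin(-1/57) = -1.0052°
wrap1 = π − 2β = 182.0105°
wrap2 = π + 2β = 177.9895°

wrap2=177.99_deg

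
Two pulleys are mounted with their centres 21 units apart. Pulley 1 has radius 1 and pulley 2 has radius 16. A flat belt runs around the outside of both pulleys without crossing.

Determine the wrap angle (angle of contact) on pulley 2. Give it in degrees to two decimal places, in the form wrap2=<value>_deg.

wrap2=271.17_deg

open belt: β = asin((r2−r1)/C) = asin(15/21) = 45.5847°
wrap1 = π − 2β = 88.8306°
wrap2 = π + 2β = 271.1694°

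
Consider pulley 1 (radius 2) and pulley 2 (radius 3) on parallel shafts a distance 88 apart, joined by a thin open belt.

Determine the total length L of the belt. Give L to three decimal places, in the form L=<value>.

L=191.719

open belt: β = asin((r2−r1)/C) = asin(1/88) = 0.6511°
wrap1 = π − 2β = 178.6978°
wrap2 = π + 2β = 181.3022°
tangent length = C·cosβ = 87.9943
L = r1·wrap1 + r2·wrap2 + 2·C·cosβ = 2·3.1189 + 3·3.1643 + 2·87.9943 = 191.7193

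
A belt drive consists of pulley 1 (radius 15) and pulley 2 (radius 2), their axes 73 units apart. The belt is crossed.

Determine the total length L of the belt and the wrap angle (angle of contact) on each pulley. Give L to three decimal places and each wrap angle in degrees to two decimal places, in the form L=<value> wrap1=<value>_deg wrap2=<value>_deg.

crossed belt: β = asin((r1+r2)/C) = asin(17/73) = 13.4665°
wrap1 = wrap2 = π + 2β = 206.9330°
tangent length = C·cosβ = 70.9930
L = (r1+r2)·wrap + 2·C·cosβ = 17·3.6117 + 2·70.9930 = 203.3842

L=203.384 wrap1=206.93_deg wrap2=206.93_deg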